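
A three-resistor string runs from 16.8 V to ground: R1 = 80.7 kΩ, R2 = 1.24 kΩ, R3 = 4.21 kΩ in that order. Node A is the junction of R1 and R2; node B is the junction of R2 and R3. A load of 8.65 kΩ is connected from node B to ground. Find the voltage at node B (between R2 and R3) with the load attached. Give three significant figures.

At node B, R3 is in parallel with the load: R3‖R_L = 2.832 kΩ.
Below node A the resistance is R2 + (R3‖R_L) = 4.072 kΩ, so V_A = 16.8 × 4.072/84.77 = 0.8069 V.
Then V_B = V_A × (R3‖R_L)/(R2 + R3‖R_L) = 0.8069 × 2.832/4.072 = 0.561 V.

V ≈ 0.561 V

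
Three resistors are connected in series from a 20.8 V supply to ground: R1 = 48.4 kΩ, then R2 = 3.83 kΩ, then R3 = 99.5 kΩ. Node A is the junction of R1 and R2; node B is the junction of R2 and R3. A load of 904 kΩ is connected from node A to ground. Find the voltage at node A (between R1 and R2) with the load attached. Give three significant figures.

Below node A the series string R2+R3 = 103.3 kΩ sits in parallel with the 904 kΩ load: 92.73 kΩ.
V_A = 20.8 × 92.73/(48.4 + 92.73) = 13.7 V.

V ≈ 13.7 V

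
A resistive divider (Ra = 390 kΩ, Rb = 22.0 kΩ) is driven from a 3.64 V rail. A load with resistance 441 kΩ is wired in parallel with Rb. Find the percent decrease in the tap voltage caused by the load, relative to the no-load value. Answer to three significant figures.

The divider's output (Thévenin) resistance is Ra‖Rb = 20.83 kΩ.
Fractional drop under load = R_th/(R_th + R_L) = 20.83 / (20.83 + 441) = 0.04509.
So the output falls by 4.51 %.

4.51 %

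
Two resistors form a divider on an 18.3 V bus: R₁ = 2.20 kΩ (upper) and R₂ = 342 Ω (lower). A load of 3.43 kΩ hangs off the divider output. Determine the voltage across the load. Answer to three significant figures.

The load sits in parallel with R₂: R₂‖R_L = (342 × 3430) / (342 + 3430) = 311.0 Ω.
V_out = 18.3 × 311.0 / (2200 + 311.0) = 18.3 × 311.0/2511 = 2.27 V.
(Unloaded it would have been 2.46 V.)

V_out ≈ 2.27 V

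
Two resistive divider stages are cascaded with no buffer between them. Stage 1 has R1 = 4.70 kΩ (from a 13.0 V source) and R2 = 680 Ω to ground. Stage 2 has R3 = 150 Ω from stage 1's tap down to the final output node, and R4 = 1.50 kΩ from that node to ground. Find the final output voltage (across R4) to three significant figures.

Stage 2 presents R3+R4 = 1650 Ω as a load on stage 1's tap.
Stage 1's lower leg becomes R2‖(R3+R4) = 481.5 Ω, so V_mid = 13.0 × 481.5/5182 = 1.208 V.
Stage 2 is itself unloaded: V_out = V_mid × R4/(R3+R4) = 1.208 × 1500/1650 = 1.10 V.

V_out ≈ 1.10 V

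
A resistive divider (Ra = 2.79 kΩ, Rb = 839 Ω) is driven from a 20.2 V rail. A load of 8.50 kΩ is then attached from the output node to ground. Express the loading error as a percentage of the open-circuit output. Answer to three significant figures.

7.05 %

The divider's output (Thévenin) resistance is Ra‖Rb = 645.0 Ω.
Fractional drop under load = R_th/(R_th + R_L) = 645.0 / (645.0 + 8500) = 0.07053.
So the output falls by 7.05 %.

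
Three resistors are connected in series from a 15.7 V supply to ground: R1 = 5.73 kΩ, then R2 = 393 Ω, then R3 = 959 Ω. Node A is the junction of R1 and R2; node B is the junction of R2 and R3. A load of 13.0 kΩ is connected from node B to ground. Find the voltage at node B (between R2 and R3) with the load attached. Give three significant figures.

At node B, R3 is in parallel with the load: R3‖R_L = 893.1 Ω.
Below node A the resistance is R2 + (R3‖R_L) = 1286 Ω, so V_A = 15.7 × 1286/7016 = 2.878 V.
Then V_B = V_A × (R3‖R_L)/(R2 + R3‖R_L) = 2.878 × 893.1/1286 = 2.00 V.

V ≈ 2.00 V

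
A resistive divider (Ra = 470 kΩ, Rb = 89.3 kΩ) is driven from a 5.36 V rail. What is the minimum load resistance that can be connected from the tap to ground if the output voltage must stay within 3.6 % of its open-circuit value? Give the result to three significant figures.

Output resistance R_th = Ra‖Rb = (470 × 89.3)/559.3 = 75.04 kΩ.
The fractional drop is R_th/(R_th + R_L); requiring this ≤ 0.0360 gives R_L ≥ R_th(1/0.0360 − 1) = 75.04 × 26.78 = 2.01 MΩ.

R_L(min) ≈ 2.01 MΩ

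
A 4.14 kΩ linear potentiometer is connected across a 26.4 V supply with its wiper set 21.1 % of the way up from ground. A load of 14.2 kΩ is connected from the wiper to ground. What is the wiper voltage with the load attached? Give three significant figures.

The wiper splits the pot into (1−α)R = 3266 Ω above and αR = 873.5 Ω below.
Lower section ‖ load = 822.9 Ω.
V_wiper = 26.4 × 822.9/(3266 + 822.9) = 5.31 V.

V ≈ 5.31 V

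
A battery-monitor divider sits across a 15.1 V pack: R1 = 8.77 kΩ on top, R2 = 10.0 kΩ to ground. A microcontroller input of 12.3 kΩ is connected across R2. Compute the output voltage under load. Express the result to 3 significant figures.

V_out ≈ 5.83 V

The load sits in parallel with R2: R2‖R_L = (10.0 × 12.3) / (10.0 + 12.3) = 5.516 kΩ.
V_out = 15.1 × 5.516 / (8.77 + 5.516) = 15.1 × 5.516/14.29 = 5.83 V.
(Unloaded it would have been 8.04 V.)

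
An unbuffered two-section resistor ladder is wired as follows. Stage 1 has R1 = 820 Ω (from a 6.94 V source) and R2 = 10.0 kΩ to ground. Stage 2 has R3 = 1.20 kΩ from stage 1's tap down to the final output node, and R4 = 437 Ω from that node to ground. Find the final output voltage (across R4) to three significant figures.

Stage 2 presents R3+R4 = 1637 Ω as a load on stage 1's tap.
Stage 1's lower leg becomes R2‖(R3+R4) = 1407 Ω, so V_mid = 6.94 × 1407/2227 = 4.384 V.
Stage 2 is itself unloaded: V_out = V_mid × R4/(R3+R4) = 4.384 × 437/1637 = 1.17 V.

V_out ≈ 1.17 V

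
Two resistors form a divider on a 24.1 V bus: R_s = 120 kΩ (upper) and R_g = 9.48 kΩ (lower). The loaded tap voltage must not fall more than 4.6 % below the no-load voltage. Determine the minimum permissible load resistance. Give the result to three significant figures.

Output resistance R_th = R_s‖R_g = (120 × 9.48)/129.5 = 8.786 kΩ.
The fractional drop is R_th/(R_th + R_L); requiring this ≤ 0.0460 gives R_L ≥ R_th(1/0.0460 − 1) = 8.786 × 20.74 = 182 kΩ.

R_L(min) ≈ 182 kΩ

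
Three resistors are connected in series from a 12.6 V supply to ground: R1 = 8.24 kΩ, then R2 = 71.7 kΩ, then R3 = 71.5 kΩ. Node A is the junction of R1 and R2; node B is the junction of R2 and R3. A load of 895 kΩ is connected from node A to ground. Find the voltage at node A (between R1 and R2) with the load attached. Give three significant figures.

Below node A the series string R2+R3 = 143.2 kΩ sits in parallel with the 895 kΩ load: 123.4 kΩ.
V_A = 12.6 × 123.4/(8.24 + 123.4) = 11.8 V.

V ≈ 11.8 V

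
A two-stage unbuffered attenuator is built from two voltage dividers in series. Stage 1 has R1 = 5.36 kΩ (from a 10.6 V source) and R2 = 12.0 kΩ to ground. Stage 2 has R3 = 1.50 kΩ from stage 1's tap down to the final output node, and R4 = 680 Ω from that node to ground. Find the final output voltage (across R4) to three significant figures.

V_out ≈ 0.847 V

Stage 2 presents R3+R4 = 2180 Ω as a load on stage 1's tap.
Stage 1's lower leg becomes R2‖(R3+R4) = 1845 Ω, so V_mid = 10.6 × 1845/7205 = 2.714 V.
Stage 2 is itself unloaded: V_out = V_mid × R4/(R3+R4) = 2.714 × 680/2180 = 0.847 V.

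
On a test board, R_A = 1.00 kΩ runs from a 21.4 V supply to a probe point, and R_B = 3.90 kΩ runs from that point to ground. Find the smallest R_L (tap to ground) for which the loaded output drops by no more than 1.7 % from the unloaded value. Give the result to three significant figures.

R_L(min) ≈ 46.0 kΩ

Output resistance R_th = R_A‖R_B = (1000 × 3900)/4900 = 795.9 Ω.
The fractional drop is R_th/(R_th + R_L); requiring this ≤ 0.0170 gives R_L ≥ R_th(1/0.0170 − 1) = 795.9 × 57.82 = 46.0 kΩ.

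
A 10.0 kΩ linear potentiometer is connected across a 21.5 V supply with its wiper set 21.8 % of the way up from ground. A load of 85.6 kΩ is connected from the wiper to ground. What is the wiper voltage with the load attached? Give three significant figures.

V ≈ 4.60 V

The wiper splits the pot into (1−α)R = 7.820 kΩ above and αR = 2.180 kΩ below.
Lower section ‖ load = 2.126 kΩ.
V_wiper = 21.5 × 2.126/(7.820 + 2.126) = 4.60 V.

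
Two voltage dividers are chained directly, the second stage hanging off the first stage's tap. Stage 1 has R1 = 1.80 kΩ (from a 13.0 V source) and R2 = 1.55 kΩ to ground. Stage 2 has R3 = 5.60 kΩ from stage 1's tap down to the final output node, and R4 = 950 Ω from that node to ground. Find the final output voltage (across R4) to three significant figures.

Stage 2 presents R3+R4 = 6550 Ω as a load on stage 1's tap.
Stage 1's lower leg becomes R2‖(R3+R4) = 1253 Ω, so V_mid = 13.0 × 1253/3053 = 5.336 V.
Stage 2 is itself unloaded: V_out = V_mid × R4/(R3+R4) = 5.336 × 950/6550 = 0.774 V.

V_out ≈ 0.774 V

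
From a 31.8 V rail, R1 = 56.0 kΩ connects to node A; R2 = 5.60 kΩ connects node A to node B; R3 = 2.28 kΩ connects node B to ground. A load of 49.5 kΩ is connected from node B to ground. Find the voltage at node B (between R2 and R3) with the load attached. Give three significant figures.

At node B, R3 is in parallel with the load: R3‖R_L = 2.180 kΩ.
Below node A the resistance is R2 + (R3‖R_L) = 7.780 kΩ, so V_A = 31.8 × 7.780/63.78 = 3.879 V.
Then V_B = V_A × (R3‖R_L)/(R2 + R3‖R_L) = 3.879 × 2.180/7.780 = 1.09 V.

V ≈ 1.09 V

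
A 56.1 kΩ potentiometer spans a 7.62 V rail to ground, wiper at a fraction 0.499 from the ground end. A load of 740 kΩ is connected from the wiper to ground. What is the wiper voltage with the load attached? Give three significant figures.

V ≈ 3.73 V

The wiper splits the pot into (1−α)R = 28.11 kΩ above and αR = 27.99 kΩ below.
Lower section ‖ load = 26.97 kΩ.
V_wiper = 7.62 × 26.97/(28.11 + 26.97) = 3.73 V.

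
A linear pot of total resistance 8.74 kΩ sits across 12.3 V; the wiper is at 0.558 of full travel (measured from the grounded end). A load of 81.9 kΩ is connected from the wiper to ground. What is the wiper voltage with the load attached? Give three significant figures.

V ≈ 6.69 V

The wiper splits the pot into (1−α)R = 3.863 kΩ above and αR = 4.877 kΩ below.
Lower section ‖ load = 4.603 kΩ.
V_wiper = 12.3 × 4.603/(3.863 + 4.603) = 6.69 V.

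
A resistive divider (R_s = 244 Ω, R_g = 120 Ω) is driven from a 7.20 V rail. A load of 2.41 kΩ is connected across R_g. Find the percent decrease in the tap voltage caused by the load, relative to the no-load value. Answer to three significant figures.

3.23 %

The divider's output (Thévenin) resistance is R_s‖R_g = 80.44 Ω.
Fractional drop under load = R_th/(R_th + R_L) = 80.44 / (80.44 + 2410) = 0.03230.
So the output falls by 3.23 %.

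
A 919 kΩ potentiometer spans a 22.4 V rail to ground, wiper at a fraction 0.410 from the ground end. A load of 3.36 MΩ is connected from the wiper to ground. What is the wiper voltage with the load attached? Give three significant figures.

The wiper splits the pot into (1−α)R = 542.2 kΩ above and αR = 376.8 kΩ below.
Lower section ‖ load = 338.8 kΩ.
V_wiper = 22.4 × 338.8/(542.2 + 338.8) = 8.61 V.

V ≈ 8.61 V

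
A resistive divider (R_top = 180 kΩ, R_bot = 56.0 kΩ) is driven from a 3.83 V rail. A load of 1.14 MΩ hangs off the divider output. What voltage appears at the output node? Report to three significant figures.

The load sits in parallel with R_bot: R_bot‖R_L = (56.0 × 1140) / (56.0 + 1140) = 53.38 kΩ.
V_out = 3.83 × 53.38 / (180 + 53.38) = 3.83 × 53.38/233.4 = 0.876 V.
(Unloaded it would have been 0.909 V.)

V_out ≈ 0.876 V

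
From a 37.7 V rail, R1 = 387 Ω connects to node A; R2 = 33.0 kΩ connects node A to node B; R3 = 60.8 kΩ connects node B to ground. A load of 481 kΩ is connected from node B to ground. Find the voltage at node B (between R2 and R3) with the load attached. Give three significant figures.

V ≈ 23.3 V

At node B, R3 is in parallel with the load: R3‖R_L = 53980 Ω.
Below node A the resistance is R2 + (R3‖R_L) = 86980 Ω, so V_A = 37.7 × 86980/87360 = 37.53 V.
Then V_B = V_A × (R3‖R_L)/(R2 + R3‖R_L) = 37.53 × 53980/86980 = 23.3 V.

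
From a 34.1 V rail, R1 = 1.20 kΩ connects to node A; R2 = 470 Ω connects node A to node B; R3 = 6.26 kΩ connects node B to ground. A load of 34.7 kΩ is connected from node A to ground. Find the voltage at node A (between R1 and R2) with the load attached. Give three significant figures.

Below node A the series string R2+R3 = 6730 Ω sits in parallel with the 34700 Ω load: 5637 Ω.
V_A = 34.1 × 5637/(1200 + 5637) = 28.1 V.

V ≈ 28.1 V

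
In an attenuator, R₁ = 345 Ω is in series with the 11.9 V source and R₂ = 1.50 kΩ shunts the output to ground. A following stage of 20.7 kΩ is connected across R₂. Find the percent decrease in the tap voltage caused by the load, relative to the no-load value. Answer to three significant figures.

The divider's output (Thévenin) resistance is R₁‖R₂ = 280.5 Ω.
Fractional drop under load = R_th/(R_th + R_L) = 280.5 / (280.5 + 20700) = 0.01337.
So the output falls by 1.34 %.

1.34 %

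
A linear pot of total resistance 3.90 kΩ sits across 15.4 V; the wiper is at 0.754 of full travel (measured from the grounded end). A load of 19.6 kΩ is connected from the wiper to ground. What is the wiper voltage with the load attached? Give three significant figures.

The wiper splits the pot into (1−α)R = 959.4 Ω above and αR = 2941 Ω below.
Lower section ‖ load = 2557 Ω.
V_wiper = 15.4 × 2557/(959.4 + 2557) = 11.2 V.

V ≈ 11.2 V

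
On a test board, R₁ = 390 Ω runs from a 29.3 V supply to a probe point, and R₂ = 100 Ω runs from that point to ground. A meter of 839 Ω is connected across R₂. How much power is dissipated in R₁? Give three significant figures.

P ≈ 1460 mW

Total resistance from the source is R₁ + (R₂‖R_L) = 479.4 Ω, so I = 29.3/479.4 Ω = 61.12 mA.
P = I²·R₁ = (61.12 mA)² × 390 Ω = 1460 mW.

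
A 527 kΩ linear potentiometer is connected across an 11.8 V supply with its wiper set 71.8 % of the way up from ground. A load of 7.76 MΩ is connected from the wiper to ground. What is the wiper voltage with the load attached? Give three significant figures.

The wiper splits the pot into (1−α)R = 148.6 kΩ above and αR = 378.4 kΩ below.
Lower section ‖ load = 360.8 kΩ.
V_wiper = 11.8 × 360.8/(148.6 + 360.8) = 8.36 V.

V ≈ 8.36 V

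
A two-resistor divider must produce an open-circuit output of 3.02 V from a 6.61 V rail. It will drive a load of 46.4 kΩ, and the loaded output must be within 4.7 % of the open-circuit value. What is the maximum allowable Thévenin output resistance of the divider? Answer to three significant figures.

R_th ≤ 2.29 kΩ

Loading drop = R_th/(R_th + R_L) ≤ 0.0470, so R_th ≤ R_L · ε/(1−ε) = 46.4 kΩ × 0.0470/0.9530 = 2.29 kΩ.
(Any R1, R2 with R2/(R1+R2) = 0.457 and R1‖R2 ≤ 2.29 kΩ will meet the spec.)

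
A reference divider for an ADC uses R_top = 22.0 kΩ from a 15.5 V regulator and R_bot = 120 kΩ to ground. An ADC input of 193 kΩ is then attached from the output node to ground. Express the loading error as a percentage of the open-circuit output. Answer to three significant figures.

8.79 %

Unloaded V = 15.5 × 120/142.0 = 13.099 V.
Loaded: R_bot‖R_L = 73.99 kΩ, giving V = 15.5 × 73.99/95.99 = 11.948 V.
Drop = (13.099 − 11.948) / 13.099 = 8.79 %.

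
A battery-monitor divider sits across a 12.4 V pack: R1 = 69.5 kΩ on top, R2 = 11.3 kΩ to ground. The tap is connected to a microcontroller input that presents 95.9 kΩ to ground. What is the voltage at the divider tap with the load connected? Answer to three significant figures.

V_out ≈ 1.57 V

The load sits in parallel with R2: R2‖R_L = (11.3 × 95.9) / (11.3 + 95.9) = 10.11 kΩ.
V_out = 12.4 × 10.11 / (69.5 + 10.11) = 12.4 × 10.11/79.61 = 1.57 V.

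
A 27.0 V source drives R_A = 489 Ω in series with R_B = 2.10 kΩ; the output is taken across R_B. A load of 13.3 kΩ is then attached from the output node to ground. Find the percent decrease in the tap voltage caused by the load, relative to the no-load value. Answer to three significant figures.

The divider's output (Thévenin) resistance is R_A‖R_B = 396.6 Ω.
Fractional drop under load = R_th/(R_th + R_L) = 396.6 / (396.6 + 13300) = 0.02896.
So the output falls by 2.90 %.

2.90 %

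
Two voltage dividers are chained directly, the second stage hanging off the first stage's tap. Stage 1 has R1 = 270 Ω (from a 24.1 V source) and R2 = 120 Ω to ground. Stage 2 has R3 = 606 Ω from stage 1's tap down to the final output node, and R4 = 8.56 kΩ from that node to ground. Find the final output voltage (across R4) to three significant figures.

Stage 2 presents R3+R4 = 9166 Ω as a load on stage 1's tap.
Stage 1's lower leg becomes R2‖(R3+R4) = 118.4 Ω, so V_mid = 24.1 × 118.4/388.4 = 7.349 V.
Stage 2 is itself unloaded: V_out = V_mid × R4/(R3+R4) = 7.349 × 8560/9166 = 6.86 V.

V_out ≈ 6.86 V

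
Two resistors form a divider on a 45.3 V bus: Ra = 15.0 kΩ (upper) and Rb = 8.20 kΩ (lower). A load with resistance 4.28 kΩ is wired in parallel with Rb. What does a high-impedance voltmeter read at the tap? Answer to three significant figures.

The load sits in parallel with Rb: Rb‖R_L = (8.20 × 4.28) / (8.20 + 4.28) = 2.812 kΩ.
V_out = 45.3 × 2.812 / (15.0 + 2.812) = 45.3 × 2.812/17.81 = 7.15 V.

V_out ≈ 7.15 V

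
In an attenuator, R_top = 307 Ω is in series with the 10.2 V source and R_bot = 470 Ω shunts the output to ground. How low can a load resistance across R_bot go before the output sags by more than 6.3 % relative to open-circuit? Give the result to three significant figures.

Output resistance R_th = R_top‖R_bot = (307 × 470)/777.0 = 185.7 Ω.
The fractional drop is R_th/(R_th + R_L); requiring this ≤ 0.0630 gives R_L ≥ R_th(1/0.0630 − 1) = 185.7 × 14.87 = 2.76 kΩ.

R_L(min) ≈ 2.76 kΩ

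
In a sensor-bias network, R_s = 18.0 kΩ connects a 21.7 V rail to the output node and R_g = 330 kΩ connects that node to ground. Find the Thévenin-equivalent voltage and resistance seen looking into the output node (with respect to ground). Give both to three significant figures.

V_th = 20.6 V, R_th = 17.1 kΩ

V_th is the open-circuit tap voltage: 21.7 × 330/(18.0 + 330) = 20.6 V.
With the supply zeroed, R_s and R_g appear in parallel from the tap: R_th = R_s‖R_g = (18.0 × 330)/348.0 = 17.1 kΩ.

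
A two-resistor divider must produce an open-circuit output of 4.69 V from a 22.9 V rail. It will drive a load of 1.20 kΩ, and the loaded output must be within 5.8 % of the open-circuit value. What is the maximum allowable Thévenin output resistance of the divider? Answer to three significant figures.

Loading drop = R_th/(R_th + R_L) ≤ 0.0580, so R_th ≤ R_L · ε/(1−ε) = 1.20 kΩ × 0.0580/0.9420 = 73.9 Ω.
(Any R1, R2 with R2/(R1+R2) = 0.205 and R1‖R2 ≤ 73.9 Ω will meet the spec.)

R_th ≤ 73.9 Ω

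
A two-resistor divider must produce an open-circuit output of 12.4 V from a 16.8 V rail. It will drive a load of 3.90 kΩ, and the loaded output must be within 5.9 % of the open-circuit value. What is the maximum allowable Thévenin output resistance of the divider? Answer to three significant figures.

Loading drop = R_th/(R_th + R_L) ≤ 0.0590, so R_th ≤ R_L · ε/(1−ε) = 3.90 kΩ × 0.0590/0.9410 = 245 Ω.

R_th ≤ 245 Ω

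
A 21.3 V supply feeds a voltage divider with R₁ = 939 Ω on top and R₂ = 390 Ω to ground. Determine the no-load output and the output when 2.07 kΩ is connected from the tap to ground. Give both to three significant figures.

Open-circuit: V = 21.3 × 390/(939 + 390) = 6.25 V.
With the load, R₂ becomes R₂‖R_L = 328.2 Ω, so V = 21.3 × 328.2/1267 = 5.52 V.

Unloaded: 6.25 V; loaded: 5.52 V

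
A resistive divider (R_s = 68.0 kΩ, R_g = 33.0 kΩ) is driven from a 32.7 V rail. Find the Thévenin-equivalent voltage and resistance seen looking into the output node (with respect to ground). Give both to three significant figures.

V_th = 10.7 V, R_th = 22.2 kΩ

V_th is the open-circuit tap voltage: 32.7 × 33.0/(68.0 + 33.0) = 10.7 V.
With the supply zeroed, R_s and R_g appear in parallel from the tap: R_th = R_s‖R_g = (68.0 × 33.0)/101.0 = 22.2 kΩ.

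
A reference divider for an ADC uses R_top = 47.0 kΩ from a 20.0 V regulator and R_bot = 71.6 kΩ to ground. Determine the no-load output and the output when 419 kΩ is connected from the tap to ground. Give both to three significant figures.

Unloaded: 12.1 V; loaded: 11.3 V

Open-circuit: V = 20.0 × 71.6/(47.0 + 71.6) = 12.1 V.
With the load, R_bot becomes R_bot‖R_L = 61.15 kΩ, so V = 20.0 × 61.15/108.2 = 11.3 V.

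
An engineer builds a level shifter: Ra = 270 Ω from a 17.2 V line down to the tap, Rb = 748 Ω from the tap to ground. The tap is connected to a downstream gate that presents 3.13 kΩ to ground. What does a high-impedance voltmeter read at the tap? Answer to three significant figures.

The load sits in parallel with Rb: Rb‖R_L = (748 × 3130) / (748 + 3130) = 603.7 Ω.
V_out = 17.2 × 603.7 / (270 + 603.7) = 17.2 × 603.7/873.7 = 11.9 V.
(Unloaded it would have been 12.6 V.)

V_out ≈ 11.9 V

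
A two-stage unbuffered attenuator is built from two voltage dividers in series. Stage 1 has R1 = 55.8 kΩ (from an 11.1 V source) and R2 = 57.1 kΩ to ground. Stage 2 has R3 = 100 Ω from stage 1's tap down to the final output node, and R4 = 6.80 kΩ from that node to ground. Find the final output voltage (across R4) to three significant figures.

V_out ≈ 1.09 V

Stage 2 presents R3+R4 = 6900 Ω as a load on stage 1's tap.
Stage 1's lower leg becomes R2‖(R3+R4) = 6156 Ω, so V_mid = 11.1 × 6156/61960 = 1.103 V.
Stage 2 is itself unloaded: V_out = V_mid × R4/(R3+R4) = 1.103 × 6800/6900 = 1.09 V.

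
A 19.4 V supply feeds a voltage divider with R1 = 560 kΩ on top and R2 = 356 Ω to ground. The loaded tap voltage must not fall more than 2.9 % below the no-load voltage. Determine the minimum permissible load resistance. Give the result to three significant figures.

Output resistance R_th = R1‖R2 = (560000 × 356)/560400 = 355.8 Ω.
The fractional drop is R_th/(R_th + R_L); requiring this ≤ 0.0290 gives R_L ≥ R_th(1/0.0290 − 1) = 355.8 × 33.48 = 11.9 kΩ.

R_L(min) ≈ 11.9 kΩ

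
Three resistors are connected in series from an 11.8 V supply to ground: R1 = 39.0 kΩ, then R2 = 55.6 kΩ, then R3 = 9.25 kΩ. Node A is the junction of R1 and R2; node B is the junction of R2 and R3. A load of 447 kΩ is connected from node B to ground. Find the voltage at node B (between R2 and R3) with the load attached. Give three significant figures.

V ≈ 1.03 V

At node B, R3 is in parallel with the load: R3‖R_L = 9.062 kΩ.
Below node A the resistance is R2 + (R3‖R_L) = 64.66 kΩ, so V_A = 11.8 × 64.66/103.7 = 7.361 V.
Then V_B = V_A × (R3‖R_L)/(R2 + R3‖R_L) = 7.361 × 9.062/64.66 = 1.03 V.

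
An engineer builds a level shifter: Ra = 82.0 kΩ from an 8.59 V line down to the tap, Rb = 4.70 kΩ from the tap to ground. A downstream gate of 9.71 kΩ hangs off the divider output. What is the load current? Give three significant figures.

I_L ≈ 0.0329 mA

Rb‖R_L = 3.167 kΩ; V_out = 8.59 × 3.167/85.17 = 0.3194 V.
I_L = V_out / R_L = 0.3194 / 9.71 kΩ = 0.0329 mA.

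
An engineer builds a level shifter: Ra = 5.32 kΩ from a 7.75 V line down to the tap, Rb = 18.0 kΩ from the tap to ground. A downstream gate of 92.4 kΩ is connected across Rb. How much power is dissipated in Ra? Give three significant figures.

Total resistance from the source is Ra + (Rb‖R_L) = 20.39 kΩ, so I = 7.75/20.39 kΩ = 0.3802 mA.
P = I²·Ra = (0.3802 mA)² × 5.32 kΩ = 0.769 mW.

P ≈ 0.769 mW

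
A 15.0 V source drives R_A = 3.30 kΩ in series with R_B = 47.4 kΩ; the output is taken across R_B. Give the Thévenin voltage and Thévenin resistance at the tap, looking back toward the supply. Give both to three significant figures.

V_th = 14.0 V, R_th = 3.09 kΩ

V_th is the open-circuit tap voltage: 15.0 × 47.4/(3.30 + 47.4) = 14.0 V.
With the supply zeroed, R_A and R_B appear in parallel from the tap: R_th = R_A‖R_B = (3.30 × 47.4)/50.70 = 3.09 kΩ.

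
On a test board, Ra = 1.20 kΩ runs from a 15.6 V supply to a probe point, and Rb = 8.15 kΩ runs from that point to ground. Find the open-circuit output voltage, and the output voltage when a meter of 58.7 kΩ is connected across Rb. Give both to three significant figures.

Unloaded: 13.6 V; loaded: 13.4 V

Open-circuit: V = 15.6 × 8.15/(1.20 + 8.15) = 13.6 V.
With the load, Rb becomes Rb‖R_L = 7.156 kΩ, so V = 15.6 × 7.156/8.356 = 13.4 V.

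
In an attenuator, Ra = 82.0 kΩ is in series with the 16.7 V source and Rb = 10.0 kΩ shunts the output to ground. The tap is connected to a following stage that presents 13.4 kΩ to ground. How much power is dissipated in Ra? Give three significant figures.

Total resistance from the source is Ra + (Rb‖R_L) = 87.73 kΩ, so I = 16.7/87.73 kΩ = 0.1904 mA.
P = I²·Ra = (0.1904 mA)² × 82.0 kΩ = 2.97 mW.

P ≈ 2.97 mW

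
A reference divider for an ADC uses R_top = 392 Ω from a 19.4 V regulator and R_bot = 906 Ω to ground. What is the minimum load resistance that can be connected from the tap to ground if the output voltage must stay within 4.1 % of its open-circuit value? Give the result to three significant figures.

R_L(min) ≈ 6.40 kΩ

Output resistance R_th = R_top‖R_bot = (392 × 906)/1298 = 273.6 Ω.
The fractional drop is R_th/(R_th + R_L); requiring this ≤ 0.0410 gives R_L ≥ R_th(1/0.0410 − 1) = 273.6 × 23.39 = 6.40 kΩ.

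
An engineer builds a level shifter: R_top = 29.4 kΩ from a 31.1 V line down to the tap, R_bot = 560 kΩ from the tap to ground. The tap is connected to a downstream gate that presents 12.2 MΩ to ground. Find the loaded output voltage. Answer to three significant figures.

The load sits in parallel with R_bot: R_bot‖R_L = (560 × 12200) / (560 + 12200) = 535.4 kΩ.
V_out = 31.1 × 535.4 / (29.4 + 535.4) = 31.1 × 535.4/564.8 = 29.5 V.

V_out ≈ 29.5 V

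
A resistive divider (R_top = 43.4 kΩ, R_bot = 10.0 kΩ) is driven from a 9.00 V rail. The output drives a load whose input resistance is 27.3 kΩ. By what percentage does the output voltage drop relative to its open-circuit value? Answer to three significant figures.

The divider's output (Thévenin) resistance is R_top‖R_bot = 8.127 kΩ.
Fractional drop under load = R_th/(R_th + R_L) = 8.127 / (8.127 + 27.3) = 0.2294.
So the output falls by 22.9 %.

22.9 %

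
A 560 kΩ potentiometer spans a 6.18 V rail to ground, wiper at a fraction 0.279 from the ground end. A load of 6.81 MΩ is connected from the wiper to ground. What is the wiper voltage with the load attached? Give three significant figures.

V ≈ 1.70 V

The wiper splits the pot into (1−α)R = 403.8 kΩ above and αR = 156.2 kΩ below.
Lower section ‖ load = 152.7 kΩ.
V_wiper = 6.18 × 152.7/(403.8 + 152.7) = 1.70 V.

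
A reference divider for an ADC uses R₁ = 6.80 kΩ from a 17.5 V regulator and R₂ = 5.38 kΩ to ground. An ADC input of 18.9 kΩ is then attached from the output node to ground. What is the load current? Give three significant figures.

I_L ≈ 0.353 mA

R₂‖R_L = 4.188 kΩ; V_out = 17.5 × 4.188/10.99 = 6.670 V.
I_L = V_out / R_L = 6.670 / 18.9 kΩ = 0.353 mA.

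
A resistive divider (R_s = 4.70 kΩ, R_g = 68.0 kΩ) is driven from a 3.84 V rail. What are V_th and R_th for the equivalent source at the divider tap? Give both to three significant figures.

V_th = 3.59 V, R_th = 4.40 kΩ

V_th is the open-circuit tap voltage: 3.84 × 68.0/(4.70 + 68.0) = 3.59 V.
With the supply zeroed, R_s and R_g appear in parallel from the tap: R_th = R_s‖R_g = (4.70 × 68.0)/72.70 = 4.40 kΩ.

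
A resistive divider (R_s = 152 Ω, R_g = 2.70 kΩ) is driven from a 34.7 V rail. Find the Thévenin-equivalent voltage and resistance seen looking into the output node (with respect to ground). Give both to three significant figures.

V_th is the open-circuit tap voltage: 34.7 × 2700/(152 + 2700) = 32.9 V.
With the supply zeroed, R_s and R_g appear in parallel from the tap: R_th = R_s‖R_g = (152 × 2700)/2852 = 144 Ω.

V_th = 32.9 V, R_th = 144 Ω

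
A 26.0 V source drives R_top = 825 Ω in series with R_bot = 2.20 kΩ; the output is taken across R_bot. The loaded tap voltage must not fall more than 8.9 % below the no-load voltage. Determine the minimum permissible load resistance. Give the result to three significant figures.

Output resistance R_th = R_top‖R_bot = (825 × 2200)/3025 = 600.0 Ω.
The fractional drop is R_th/(R_th + R_L); requiring this ≤ 0.0890 gives R_L ≥ R_th(1/0.0890 − 1) = 600.0 × 10.24 = 6.14 kΩ.

R_L(min) ≈ 6.14 kΩ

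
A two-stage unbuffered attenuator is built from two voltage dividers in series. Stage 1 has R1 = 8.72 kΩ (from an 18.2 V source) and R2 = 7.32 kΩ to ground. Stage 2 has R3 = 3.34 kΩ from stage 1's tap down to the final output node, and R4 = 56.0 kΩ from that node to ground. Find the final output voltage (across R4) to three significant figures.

V_out ≈ 7.35 V

Stage 2 presents R3+R4 = 59.34 kΩ as a load on stage 1's tap.
Stage 1's lower leg becomes R2‖(R3+R4) = 6.516 kΩ, so V_mid = 18.2 × 6.516/15.24 = 7.784 V.
Stage 2 is itself unloaded: V_out = V_mid × R4/(R3+R4) = 7.784 × 56.0/59.34 = 7.35 V.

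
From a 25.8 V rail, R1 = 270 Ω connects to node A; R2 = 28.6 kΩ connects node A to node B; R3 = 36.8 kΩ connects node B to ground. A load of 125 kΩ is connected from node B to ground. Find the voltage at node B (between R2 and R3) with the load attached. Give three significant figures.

V ≈ 12.8 V

At node B, R3 is in parallel with the load: R3‖R_L = 28430 Ω.
Below node A the resistance is R2 + (R3‖R_L) = 57030 Ω, so V_A = 25.8 × 57030/57300 = 25.68 V.
Then V_B = V_A × (R3‖R_L)/(R2 + R3‖R_L) = 25.68 × 28430/57030 = 12.8 V.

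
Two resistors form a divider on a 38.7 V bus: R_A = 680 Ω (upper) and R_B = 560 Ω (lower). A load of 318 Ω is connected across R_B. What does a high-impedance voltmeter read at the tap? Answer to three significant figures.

The load sits in parallel with R_B: R_B‖R_L = (560 × 318) / (560 + 318) = 202.8 Ω.
V_out = 38.7 × 202.8 / (680 + 202.8) = 38.7 × 202.8/882.8 = 8.89 V.

V_out ≈ 8.89 V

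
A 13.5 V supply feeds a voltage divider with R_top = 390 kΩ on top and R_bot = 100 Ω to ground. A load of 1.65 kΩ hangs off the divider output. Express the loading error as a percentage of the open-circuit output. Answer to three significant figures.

5.71 %

The divider's output (Thévenin) resistance is R_top‖R_bot = 99.97 Ω.
Fractional drop under load = R_th/(R_th + R_L) = 99.97 / (99.97 + 1650) = 0.05713.
So the output falls by 5.71 %.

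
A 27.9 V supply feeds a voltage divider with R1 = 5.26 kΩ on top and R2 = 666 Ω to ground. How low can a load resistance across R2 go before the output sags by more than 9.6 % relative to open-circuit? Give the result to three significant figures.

R_L(min) ≈ 5.57 kΩ

Output resistance R_th = R1‖R2 = (5260 × 666)/5926 = 591.2 Ω.
The fractional drop is R_th/(R_th + R_L); requiring this ≤ 0.0960 gives R_L ≥ R_th(1/0.0960 − 1) = 591.2 × 9.417 = 5.57 kΩ.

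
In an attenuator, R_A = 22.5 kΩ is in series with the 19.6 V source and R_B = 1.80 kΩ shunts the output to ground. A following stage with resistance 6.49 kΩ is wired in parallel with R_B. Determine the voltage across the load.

The load sits in parallel with R_B: R_B‖R_L = (1.80 × 6.49) / (1.80 + 6.49) = 1.409 kΩ.
V_out = 19.6 × 1.409 / (22.5 + 1.409) = 19.6 × 1.409/23.91 = 1.16 V.
(Unloaded it would have been 1.45 V.)

V_out ≈ 1.16 V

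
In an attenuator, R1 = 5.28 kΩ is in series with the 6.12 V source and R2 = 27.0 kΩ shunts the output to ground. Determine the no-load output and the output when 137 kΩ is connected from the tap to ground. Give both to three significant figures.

Unloaded: 5.12 V; loaded: 4.96 V

Open-circuit: V = 6.12 × 27.0/(5.28 + 27.0) = 5.12 V.
With the load, R2 becomes R2‖R_L = 22.55 kΩ, so V = 6.12 × 22.55/27.83 = 4.96 V.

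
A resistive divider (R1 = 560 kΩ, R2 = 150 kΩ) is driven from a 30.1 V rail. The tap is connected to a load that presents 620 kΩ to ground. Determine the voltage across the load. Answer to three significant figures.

The load sits in parallel with R2: R2‖R_L = (150 × 620) / (150 + 620) = 120.8 kΩ.
V_out = 30.1 × 120.8 / (560 + 120.8) = 30.1 × 120.8/680.8 = 5.34 V.

V_out ≈ 5.34 V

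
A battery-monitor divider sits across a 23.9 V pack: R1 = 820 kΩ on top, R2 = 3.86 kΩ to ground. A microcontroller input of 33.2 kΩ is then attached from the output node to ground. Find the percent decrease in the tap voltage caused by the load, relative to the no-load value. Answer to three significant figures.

The divider's output (Thévenin) resistance is R1‖R2 = 3.842 kΩ.
Fractional drop under load = R_th/(R_th + R_L) = 3.842 / (3.842 + 33.2) = 0.1037.
So the output falls by 10.4 %.

10.4 %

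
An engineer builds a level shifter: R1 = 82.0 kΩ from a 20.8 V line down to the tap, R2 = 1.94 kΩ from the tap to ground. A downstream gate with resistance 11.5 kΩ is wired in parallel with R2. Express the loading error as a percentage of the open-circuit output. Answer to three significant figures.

14.1 %

The divider's output (Thévenin) resistance is R1‖R2 = 1.895 kΩ.
Fractional drop under load = R_th/(R_th + R_L) = 1.895 / (1.895 + 11.5) = 0.1415.
So the output falls by 14.1 %.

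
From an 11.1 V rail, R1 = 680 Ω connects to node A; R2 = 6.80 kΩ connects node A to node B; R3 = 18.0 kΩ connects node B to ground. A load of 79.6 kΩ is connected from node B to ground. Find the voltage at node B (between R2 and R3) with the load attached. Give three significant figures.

At node B, R3 is in parallel with the load: R3‖R_L = 14680 Ω.
Below node A the resistance is R2 + (R3‖R_L) = 21480 Ω, so V_A = 11.1 × 21480/22160 = 10.76 V.
Then V_B = V_A × (R3‖R_L)/(R2 + R3‖R_L) = 10.76 × 14680/21480 = 7.35 V.

V ≈ 7.35 V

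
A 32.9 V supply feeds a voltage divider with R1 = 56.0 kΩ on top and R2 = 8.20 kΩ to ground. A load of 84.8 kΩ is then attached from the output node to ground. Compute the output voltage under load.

V_out ≈ 3.88 V

The load sits in parallel with R2: R2‖R_L = (8.20 × 84.8) / (8.20 + 84.8) = 7.477 kΩ.
V_out = 32.9 × 7.477 / (56.0 + 7.477) = 32.9 × 7.477/63.48 = 3.88 V.
(Unloaded it would have been 4.20 V.)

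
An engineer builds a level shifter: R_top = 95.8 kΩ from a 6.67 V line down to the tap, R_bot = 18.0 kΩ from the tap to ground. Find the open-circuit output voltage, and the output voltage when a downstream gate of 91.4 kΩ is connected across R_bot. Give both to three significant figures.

Open-circuit: V = 6.67 × 18.0/(95.8 + 18.0) = 1.06 V.
With the load, R_bot becomes R_bot‖R_L = 15.04 kΩ, so V = 6.67 × 15.04/110.8 = 0.905 V.

Unloaded: 1.06 V; loaded: 0.905 V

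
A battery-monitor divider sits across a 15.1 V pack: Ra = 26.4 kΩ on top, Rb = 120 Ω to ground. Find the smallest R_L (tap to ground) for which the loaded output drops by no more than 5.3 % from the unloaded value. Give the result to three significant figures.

R_L(min) ≈ 2.13 kΩ

Output resistance R_th = Ra‖Rb = (26400 × 120)/26520 = 119.5 Ω.
The fractional drop is R_th/(R_th + R_L); requiring this ≤ 0.0530 gives R_L ≥ R_th(1/0.0530 − 1) = 119.5 × 17.87 = 2.13 kΩ.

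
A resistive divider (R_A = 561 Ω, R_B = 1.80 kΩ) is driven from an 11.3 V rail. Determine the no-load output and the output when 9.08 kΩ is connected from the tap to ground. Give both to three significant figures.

Open-circuit: V = 11.3 × 1800/(561 + 1800) = 8.61 V.
With the load, R_B becomes R_B‖R_L = 1502 Ω, so V = 11.3 × 1502/2063 = 8.23 V.

Unloaded: 8.61 V; loaded: 8.23 V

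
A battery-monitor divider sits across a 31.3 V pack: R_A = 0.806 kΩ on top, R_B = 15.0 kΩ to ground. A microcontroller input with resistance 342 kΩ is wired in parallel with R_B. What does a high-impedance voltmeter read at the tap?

V_out ≈ 29.6 V

The load sits in parallel with R_B: R_B‖R_L = (15000 × 342000) / (15000 + 342000) = 14370 Ω.
V_out = 31.3 × 14370 / (806 + 14370) = 31.3 × 14370/15180 = 29.6 V.
(Unloaded it would have been 29.7 V.)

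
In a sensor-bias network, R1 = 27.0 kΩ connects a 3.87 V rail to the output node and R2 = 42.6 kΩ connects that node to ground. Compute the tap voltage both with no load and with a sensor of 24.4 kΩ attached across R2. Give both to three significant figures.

Open-circuit: V = 3.87 × 42.6/(27.0 + 42.6) = 2.37 V.
With the load, R2 becomes R2‖R_L = 15.51 kΩ, so V = 3.87 × 15.51/42.51 = 1.41 V.

Unloaded: 2.37 V; loaded: 1.41 V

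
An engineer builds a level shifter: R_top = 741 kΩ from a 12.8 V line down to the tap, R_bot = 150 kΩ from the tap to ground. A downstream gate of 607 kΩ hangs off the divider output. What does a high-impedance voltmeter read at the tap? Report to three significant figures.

V_out ≈ 1.79 V

The load sits in parallel with R_bot: R_bot‖R_L = (150 × 607) / (150 + 607) = 120.3 kΩ.
V_out = 12.8 × 120.3 / (741 + 120.3) = 12.8 × 120.3/861.3 = 1.79 V.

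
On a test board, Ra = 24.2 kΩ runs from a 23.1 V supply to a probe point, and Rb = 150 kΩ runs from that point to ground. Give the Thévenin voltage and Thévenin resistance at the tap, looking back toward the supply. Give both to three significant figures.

V_th is the open-circuit tap voltage: 23.1 × 150/(24.2 + 150) = 19.9 V.
With the supply zeroed, Ra and Rb appear in parallel from the tap: R_th = Ra‖Rb = (24.2 × 150)/174.2 = 20.8 kΩ.

V_th = 19.9 V, R_th = 20.8 kΩ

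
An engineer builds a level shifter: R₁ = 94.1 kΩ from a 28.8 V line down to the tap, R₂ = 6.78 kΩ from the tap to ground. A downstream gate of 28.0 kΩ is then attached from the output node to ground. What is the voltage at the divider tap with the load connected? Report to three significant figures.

V_out ≈ 1.58 V

The load sits in parallel with R₂: R₂‖R_L = (6.78 × 28.0) / (6.78 + 28.0) = 5.458 kΩ.
V_out = 28.8 × 5.458 / (94.1 + 5.458) = 28.8 × 5.458/99.56 = 1.58 V.
(Unloaded it would have been 1.94 V.)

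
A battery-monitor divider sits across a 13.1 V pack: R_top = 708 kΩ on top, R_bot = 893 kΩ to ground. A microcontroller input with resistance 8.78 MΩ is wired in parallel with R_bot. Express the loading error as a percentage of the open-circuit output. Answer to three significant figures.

The divider's output (Thévenin) resistance is R_top‖R_bot = 394.9 kΩ.
Fractional drop under load = R_th/(R_th + R_L) = 394.9 / (394.9 + 8780) = 0.04304.
So the output falls by 4.30 %.

4.30 %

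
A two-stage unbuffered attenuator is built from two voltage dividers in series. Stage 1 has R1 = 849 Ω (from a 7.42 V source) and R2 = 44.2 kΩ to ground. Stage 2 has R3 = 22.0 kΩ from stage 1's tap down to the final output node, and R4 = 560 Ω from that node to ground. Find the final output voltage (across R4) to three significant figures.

Stage 2 presents R3+R4 = 22560 Ω as a load on stage 1's tap.
Stage 1's lower leg becomes R2‖(R3+R4) = 14940 Ω, so V_mid = 7.42 × 14940/15790 = 7.021 V.
Stage 2 is itself unloaded: V_out = V_mid × R4/(R3+R4) = 7.021 × 560/22560 = 0.174 V.

V_out ≈ 0.174 V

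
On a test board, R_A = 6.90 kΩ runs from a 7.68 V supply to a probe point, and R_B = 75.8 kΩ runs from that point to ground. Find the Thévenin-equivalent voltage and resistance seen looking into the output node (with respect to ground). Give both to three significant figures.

V_th is the open-circuit tap voltage: 7.68 × 75.8/(6.90 + 75.8) = 7.04 V.
With the supply zeroed, R_A and R_B appear in parallel from the tap: R_th = R_A‖R_B = (6.90 × 75.8)/82.70 = 6.32 kΩ.

V_th = 7.04 V, R_th = 6.32 kΩ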